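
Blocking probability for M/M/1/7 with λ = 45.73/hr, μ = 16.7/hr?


ρ = λ/μ = 45.73/16.7 = 2.7383
P_K = (1−ρ)ρ^K/(1−ρ^(K+1)) = (-1.7383·1154.497805)/(1 − 3161.388301)
= -2006.890496/-3160.388301 = 0.635014

Final: 0.635014


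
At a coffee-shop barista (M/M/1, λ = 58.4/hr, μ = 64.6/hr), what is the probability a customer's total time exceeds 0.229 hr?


W ~ Exponential(μ−λ) for M/M/1.
μ − λ = 64.6 − 58.4 = 6.2000
P(W > t) = e^{−(μ−λ)t} = e^{−1.4198} = 0.241762

Final: 0.241762


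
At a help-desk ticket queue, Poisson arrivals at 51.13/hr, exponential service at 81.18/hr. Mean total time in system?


W = 1/(μ−λ) = 1/(81.18 − 51.13) = 1/30.05 = 0.03328 hr

Final: 0.03328 hr


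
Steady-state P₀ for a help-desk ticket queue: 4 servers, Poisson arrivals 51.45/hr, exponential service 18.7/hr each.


a = λ/μ = 51.45/18.7 = 2.7513; ρ = a/c = 0.6878
Σ_{k=0}^{3} a^k/k! (terms k=0..3) = 1.00000 + 2.75134 + 3.78493 + 3.47120 = 11.00747
Tail: a^4/(4!(1−ρ)) = 57.30270/(24·0.3122) = 7.64854
P₀ = 1/(11.00747 + 7.64854) = 1/18.65601 = 0.053602

Final: 0.053602


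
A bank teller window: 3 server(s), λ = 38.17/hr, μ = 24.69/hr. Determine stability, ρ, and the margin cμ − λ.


Total capacity cμ = 3·24.69 = 74.07/hr
ρ = λ/(cμ) = 38.17/74.07 = 0.5153
Stable ⇔ ρ < 1: YES
Spare capacity = cμ − λ = 74.07 − 38.17 = 35.90/hr

Final: ρ = 0.5153; stable; margin = 35.90/hr


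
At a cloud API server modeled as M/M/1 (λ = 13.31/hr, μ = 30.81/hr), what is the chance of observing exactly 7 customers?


ρ = 13.31/30.81 = 0.4320
P_n = (1−ρ)·ρ^n = (1 − 0.4320)·0.4320^7 = 0.5680·0.002808 = 0.001595

Final: 0.001595


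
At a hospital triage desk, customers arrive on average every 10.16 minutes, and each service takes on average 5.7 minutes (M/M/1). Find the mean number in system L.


λ = 60/10.16 = 5.9055 /hr
μ = 60/5.7 = 10.5263 /hr
ρ = λ/μ = 5.9055/10.5263 = 0.5610
L = ρ/(1−ρ) = 0.5610/0.4390 = 1.2780

Final: 1.2780


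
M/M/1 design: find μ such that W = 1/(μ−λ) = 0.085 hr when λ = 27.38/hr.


W = 1/(μ−λ) ⇒ μ − λ = 1/W = 1/0.085 = 11.7647
μ = λ + 1/W = 27.38 + 11.7647 = 39.1447 per hr

Final: 39.1447 /hr


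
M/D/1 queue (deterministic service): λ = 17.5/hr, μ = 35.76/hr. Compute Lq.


ρ = 17.5/35.76 = 0.4894
M/D/1: Lq = ρ²/(2(1−ρ)) = 0.2395/(2·0.5106) = 0.23450

Final: 0.23450


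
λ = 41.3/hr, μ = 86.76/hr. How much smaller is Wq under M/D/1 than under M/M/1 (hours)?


ρ = 41.3/86.76 = 0.4760
Wq(M/M/1) = ρ/(μ−λ) = 0.4760/45.46 = 0.01047 hr
Wq(M/D/1) = ρ/(2(μ−λ)) = 0.005236 hr
Savings = 0.01047 − 0.005236 = 0.005236 hr

Final: 0.005236 hr


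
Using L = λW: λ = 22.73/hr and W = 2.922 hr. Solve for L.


L = λW = 22.73·2.922 = 66.4171

Final: 66.4171


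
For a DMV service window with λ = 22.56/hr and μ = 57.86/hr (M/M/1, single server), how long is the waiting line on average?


ρ = 22.56/57.86 = 0.3899
Lq = ρ²/(1−ρ) = 0.1520/0.6101 = 0.2492

Final: 0.2492


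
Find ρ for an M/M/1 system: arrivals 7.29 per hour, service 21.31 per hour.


ρ = λ/μ = 7.29/21.31 = 0.3421

Final: 0.3421


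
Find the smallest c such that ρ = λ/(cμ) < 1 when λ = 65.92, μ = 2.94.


Stability requires cμ > λ ⇔ c > λ/μ.
λ/μ = 65.92/2.94 = 22.4218
Minimum integer c = ⌊22.4218⌋ + 1 = 23
Check: 23·2.94 = 67.62 > 65.92, while 22·2.94 = 64.68 ≤ 65.92

Final: 23 servers


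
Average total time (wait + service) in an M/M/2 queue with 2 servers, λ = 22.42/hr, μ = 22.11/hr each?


a = 1.0140; ρ = 0.5070; P₀ = 0.327131
Lq = P₀·a^c·ρ/(c!(1−ρ)²) = 0.35085
Wq = Lq/λ = 0.35085/22.42 = 0.01565 hr
W = Wq + 1/μ = 0.01565 + 0.04523 = 0.06088 hr

Final: 0.06088 hr


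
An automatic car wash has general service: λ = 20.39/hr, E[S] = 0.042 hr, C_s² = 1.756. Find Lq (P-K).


ρ = λ·E[S] = 20.39·0.042 = 0.8564
Lq = ρ²(1+C_s²)/(2(1−ρ)) = 0.7334·(1+1.756)/(2·0.1436)
= 0.7334·2.7560/0.2872 = 7.03667

Final: 7.03667


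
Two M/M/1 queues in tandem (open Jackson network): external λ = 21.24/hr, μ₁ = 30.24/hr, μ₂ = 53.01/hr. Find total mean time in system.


Each node sees arrival rate λ = 21.24/hr (tandem ⇒ throughput preserved).
W₁ = 1/(μ₁−λ) = 1/(30.24−21.24) = 0.11111 hr
W₂ = 1/(μ₂−λ) = 1/(53.01−21.24) = 0.03148 hr
W_total = W₁ + W₂ = 0.11111 + 0.03148 = 0.14259 hr

Final: 0.14259 hr


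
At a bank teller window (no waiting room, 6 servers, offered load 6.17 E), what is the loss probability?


B(c,a) = (a^c/c!) / Σ_{k=0}^{c} a^k/k!
a^6/6! = 76.626412
Σ terms (k=0..6): 1.00000 + 6.17000 + 19.03445 + 39.14752 + 60.38505 + 74.51515 + 76.62641 = 276.878577
B = 76.626412/276.878577 = 0.276751

Final: 0.276751


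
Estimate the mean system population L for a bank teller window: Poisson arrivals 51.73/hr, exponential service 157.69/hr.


ρ = λ/μ = 51.73/157.69 = 0.3280
L = ρ/(1−ρ) = 0.3280/(1 − 0.3280) = 0.3280/0.6720 = 0.4882

Final: 0.4882


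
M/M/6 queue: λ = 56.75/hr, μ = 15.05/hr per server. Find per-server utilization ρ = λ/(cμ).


ρ = λ/(cμ) = 56.75/(6·15.05) = 56.75/90.30 = 0.6285

Final: 0.6285


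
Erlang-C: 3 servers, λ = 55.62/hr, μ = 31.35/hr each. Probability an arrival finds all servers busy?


a = λ/μ = 1.7742; ρ = a/3 = 0.5914
P₀ = 0.150925 (from M/M/c formula)
C(c,a) = [a^c/(c!(1−ρ))]·P₀ = [5.58445/(6·0.4086)]·0.150925
= 2.27781·0.150925 = 0.343779

Final: 0.343779


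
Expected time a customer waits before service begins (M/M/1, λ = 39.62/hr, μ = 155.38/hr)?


ρ = 39.62/155.38 = 0.2550
Wq = ρ/(μ−λ) = 0.2550/(155.38 − 39.62) = 0.2550/115.76 = 0.002203 hr

Final: 0.002203 hr


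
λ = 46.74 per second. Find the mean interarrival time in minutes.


Mean interarrival time = 1/λ = 1/46.74 second = 0.02139 second
In minutes: 0.02139 × 0.0166667 = 0.0003566 min

Final: 0.0003566 min


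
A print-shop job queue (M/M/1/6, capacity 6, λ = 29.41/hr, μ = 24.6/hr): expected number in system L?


ρ = 29.41/24.6 = 1.1955
L = ρ[1 − (K+1)ρ^K + Kρ^(K+1)] / [(1−ρ)(1−ρ^(K+1))]
Numerator: 1.1955·(1 − 7·2.919843 + 6·3.490755) = 1.800025
Denominator: (-0.1955)·(-2.490755) = 0.487014
L = 1.800025/0.487014 = 3.6960

Final: 3.6960


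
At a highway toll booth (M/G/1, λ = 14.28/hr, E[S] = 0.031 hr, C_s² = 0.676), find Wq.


ρ = λ·E[S] = 14.28·0.031 = 0.4427
E[S²] = E[S]²(1+C_s²) = 0.031²·(1+0.676) = 0.001611
Wq = λ·E[S²]/(2(1−ρ)) = 14.28·0.001611/(2·0.5573) = 0.02063 hr

Final: 0.02063 hr


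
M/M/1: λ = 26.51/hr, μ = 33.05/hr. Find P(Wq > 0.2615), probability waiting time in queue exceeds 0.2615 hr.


ρ = 26.51/33.05 = 0.8021
P(Wq > t) = ρ·e^{−(μ−λ)t} = 0.8021·e^{−1.7102}
= 0.8021·0.180828 = 0.145045

Final: 0.145045


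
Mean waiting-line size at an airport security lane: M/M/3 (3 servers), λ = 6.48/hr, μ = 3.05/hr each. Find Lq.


a = λ/μ = 2.1246; ρ = a/3 = 0.7082
P₀ = 0.092089
Lq = P₀·a^c·ρ / (c!·(1−ρ)²) = 0.092089·9.59015·0.7082/(6·0.08515)
= 1.22421

Final: 1.22421


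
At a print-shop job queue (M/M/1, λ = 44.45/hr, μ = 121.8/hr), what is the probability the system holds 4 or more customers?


ρ = 44.45/121.8 = 0.3649
P(N ≥ n) = ρ^n = 0.3649^4 = 0.017738

Final: 0.017738


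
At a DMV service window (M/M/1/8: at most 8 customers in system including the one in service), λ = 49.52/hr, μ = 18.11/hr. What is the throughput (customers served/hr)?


ρ = 2.7344; P_K = (1−ρ)ρ^8/(1−ρ^9) = 0.634363
λ_eff = λ(1 − P_K) = 49.52·(1 − 0.634363) = 49.52·0.365637 = 18.1063 /hr

Final: 18.1063 /hr


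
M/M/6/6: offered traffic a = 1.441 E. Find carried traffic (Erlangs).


B(6,1.441) = 0.002945 (Erlang-B)
Carried load = a(1 − B) = 1.441·(1 − 0.002945) = 1.441·0.997055 = 1.4368 E

Final: 1.4368 Erlangs


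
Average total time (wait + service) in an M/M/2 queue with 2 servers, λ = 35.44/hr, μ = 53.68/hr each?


a = 0.6602; ρ = 0.3301; P₀ = 0.503641
Lq = P₀·a^c·ρ/(c!(1−ρ)²) = 0.08074
Wq = Lq/λ = 0.08074/35.44 = 0.002278 hr
W = Wq + 1/μ = 0.002278 + 0.01863 = 0.02091 hr

Final: 0.02091 hr


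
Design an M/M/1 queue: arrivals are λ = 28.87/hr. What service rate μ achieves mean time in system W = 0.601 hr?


W = 1/(μ−λ) ⇒ μ − λ = 1/W = 1/0.601 = 1.6639
μ = λ + 1/W = 28.87 + 1.6639 = 30.5339 per hr

Final: 30.5339 /hr


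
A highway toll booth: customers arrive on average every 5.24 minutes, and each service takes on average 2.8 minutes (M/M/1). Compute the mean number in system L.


λ = 60/5.24 = 11.4504 /hr
μ = 60/2.8 = 21.4286 /hr
ρ = λ/μ = 11.4504/21.4286 = 0.5344
L = ρ/(1−ρ) = 0.5344/0.4656 = 1.1475

Final: 1.1475


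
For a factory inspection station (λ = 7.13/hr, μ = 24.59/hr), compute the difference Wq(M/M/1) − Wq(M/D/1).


ρ = 7.13/24.59 = 0.2900
Wq(M/M/1) = ρ/(μ−λ) = 0.2900/17.46 = 0.01661 hr
Wq(M/D/1) = ρ/(2(μ−λ)) = 0.008303 hr
Savings = 0.01661 − 0.008303 = 0.008303 hr

Final: 0.008303 hr


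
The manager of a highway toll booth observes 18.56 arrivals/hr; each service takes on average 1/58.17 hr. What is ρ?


ρ = λ/μ = 18.56/58.17 = 0.3191

Final: 0.3191


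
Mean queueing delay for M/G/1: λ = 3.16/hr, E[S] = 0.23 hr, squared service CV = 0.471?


ρ = λ·E[S] = 3.16·0.23 = 0.7268
E[S²] = E[S]²(1+C_s²) = 0.23²·(1+0.471) = 0.077816
Wq = λ·E[S²]/(2(1−ρ)) = 3.16·0.077816/(2·0.2732) = 0.45003 hr

Final: 0.45003 hr


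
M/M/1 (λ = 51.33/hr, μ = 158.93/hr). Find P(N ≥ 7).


ρ = 51.33/158.93 = 0.3230
P(N ≥ n) = ρ^n = 0.3230^7 = 0.0003666

Final: 0.0003666


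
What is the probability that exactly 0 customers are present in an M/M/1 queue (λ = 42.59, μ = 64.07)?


ρ = 42.59/64.07 = 0.6647
P_n = (1−ρ)·ρ^n = (1 − 0.6647)·0.6647^0 = 0.3353·1.000000 = 0.335258

Final: 0.335258


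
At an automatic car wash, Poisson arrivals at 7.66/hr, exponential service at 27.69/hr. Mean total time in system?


W = 1/(μ−λ) = 1/(27.69 − 7.66) = 1/20.03 = 0.04993 hr

Final: 0.04993 hr


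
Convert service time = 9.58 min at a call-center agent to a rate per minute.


μ = 1/(service time) in consistent units.
1 minute = 1 min, so μ = 1/9.58 = 0.1044 per minute

Final: 0.1044 /min


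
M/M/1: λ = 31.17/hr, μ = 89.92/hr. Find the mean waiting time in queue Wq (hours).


ρ = 31.17/89.92 = 0.3466
Wq = ρ/(μ−λ) = 0.3466/(89.92 − 31.17) = 0.3466/58.75 = 0.005900 hr

Final: 0.005900 hr


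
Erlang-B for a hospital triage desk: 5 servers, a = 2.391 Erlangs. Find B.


B(c,a) = (a^c/c!) / Σ_{k=0}^{c} a^k/k!
a^5/5! = 0.651203
Σ terms (k=0..5): 1.00000 + 2.39100 + 2.85844 + 2.27818 + 1.36178 + 0.65120 = 10.540601
B = 0.651203/10.540601 = 0.061780

Final: 0.061780


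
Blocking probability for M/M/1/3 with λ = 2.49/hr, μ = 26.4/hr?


ρ = λ/μ = 2.49/26.4 = 0.09432
P_K = (1−ρ)ρ^K/(1−ρ^(K+1)) = (0.9057·0.0008390)/(1 − 0.00007914)
= 0.0007599/0.999921 = 0.0007600

Final: 0.0007600


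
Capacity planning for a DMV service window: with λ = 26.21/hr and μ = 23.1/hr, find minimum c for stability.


Stability requires cμ > λ ⇔ c > λ/μ.
λ/μ = 26.21/23.1 = 1.1346
Minimum integer c = ⌊1.1346⌋ + 1 = 2
Check: 2·23.1 = 46.20 > 26.21, while 1·23.1 = 23.10 ≤ 26.21

Final: 2 servers


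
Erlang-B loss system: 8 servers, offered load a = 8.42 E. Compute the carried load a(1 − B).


B(8,8.42) = 0.258565 (Erlang-B)
Carried load = a(1 − B) = 8.42·(1 − 0.258565) = 8.42·0.741435 = 6.2429 E

Final: 6.2429 Erlangs


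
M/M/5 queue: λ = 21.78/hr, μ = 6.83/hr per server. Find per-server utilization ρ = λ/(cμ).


ρ = λ/(cμ) = 21.78/(5·6.83) = 21.78/34.15 = 0.6378

Final: 0.6378


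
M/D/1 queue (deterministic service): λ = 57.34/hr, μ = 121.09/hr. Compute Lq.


ρ = 57.34/121.09 = 0.4735
M/D/1: Lq = ρ²/(2(1−ρ)) = 0.2242/(2·0.5265) = 0.21296

Final: 0.21296


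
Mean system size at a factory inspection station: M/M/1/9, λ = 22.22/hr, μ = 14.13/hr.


ρ = 22.22/14.13 = 1.5725
L = ρ[1 − (K+1)ρ^K + Kρ^(K+1)] / [(1−ρ)(1−ρ^(K+1))]
Numerator: 1.5725·(1 − 10·58.805376 + 9·92.473848) = 385.604060
Denominator: (-0.5725)·(-91.473848) = 52.372500
L = 385.604060/52.372500 = 7.3627

Final: 7.3627


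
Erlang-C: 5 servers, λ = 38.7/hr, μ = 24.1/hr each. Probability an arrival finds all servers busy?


a = λ/μ = 1.6058; ρ = a/5 = 0.3212
P₀ = 0.200265 (from M/M/c formula)
C(c,a) = [a^c/(c!(1−ρ))]·P₀ = [10.67750/(120·0.6788)]·0.200265
= 0.13108·0.200265 = 0.026250

Final: 0.026250


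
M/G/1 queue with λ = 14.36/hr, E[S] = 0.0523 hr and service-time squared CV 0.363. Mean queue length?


ρ = λ·E[S] = 14.36·0.0523 = 0.7510
Lq = ρ²(1+C_s²)/(2(1−ρ)) = 0.5640·(1+0.363)/(2·0.2490)
= 0.5640·1.3630/0.4979 = 1.54393

Final: 1.54393


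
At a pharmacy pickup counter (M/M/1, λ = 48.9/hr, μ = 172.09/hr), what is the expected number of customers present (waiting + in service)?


ρ = λ/μ = 48.9/172.09 = 0.2842
L = ρ/(1−ρ) = 0.2842/(1 − 0.2842) = 0.2842/0.7158 = 0.3969

Final: 0.3969


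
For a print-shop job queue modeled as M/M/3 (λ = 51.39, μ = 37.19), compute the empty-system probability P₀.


a = λ/μ = 51.39/37.19 = 1.3818; ρ = a/c = 0.4606
Σ_{k=0}^{2} a^k/k! (terms k=0..2) = 1.00000 + 1.38182 + 0.95472 = 3.33654
Tail: a^3/(3!(1−ρ)) = 2.63850/(6·0.5394) = 0.81527
P₀ = 1/(3.33654 + 0.81527) = 1/4.15181 = 0.240859

Final: 0.240859


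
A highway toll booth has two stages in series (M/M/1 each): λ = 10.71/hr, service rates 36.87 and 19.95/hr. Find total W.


Each node sees arrival rate λ = 10.71/hr (tandem ⇒ throughput preserved).
W₁ = 1/(μ₁−λ) = 1/(36.87−10.71) = 0.03823 hr
W₂ = 1/(μ₂−λ) = 1/(19.95−10.71) = 0.10823 hr
W_total = W₁ + W₂ = 0.03823 + 0.10823 = 0.14645 hr

Final: 0.14645 hr


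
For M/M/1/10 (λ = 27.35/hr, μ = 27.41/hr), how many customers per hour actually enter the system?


ρ = 0.9978; P_K = (1−ρ)ρ^10/(1−ρ^11) = 0.089916
λ_eff = λ(1 − P_K) = 27.35·(1 − 0.089916) = 27.35·0.910084 = 24.8908 /hr

Final: 24.8908 /hr


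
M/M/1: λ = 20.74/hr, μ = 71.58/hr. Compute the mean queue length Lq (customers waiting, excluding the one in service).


ρ = 20.74/71.58 = 0.2897
Lq = ρ²/(1−ρ) = 0.08395/0.7103 = 0.1182

Final: 0.1182


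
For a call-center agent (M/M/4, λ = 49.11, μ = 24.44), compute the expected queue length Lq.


a = λ/μ = 2.0094; ρ = a/4 = 0.5024
P₀ = 0.129106
Lq = P₀·a^c·ρ / (c!·(1−ρ)²) = 0.129106·16.30328·0.5024/(24·0.24765)
= 0.17790

Final: 0.17790


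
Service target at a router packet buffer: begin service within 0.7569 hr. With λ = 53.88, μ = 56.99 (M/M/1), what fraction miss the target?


ρ = 53.88/56.99 = 0.9454
P(Wq > t) = ρ·e^{−(μ−λ)t} = 0.9454·e^{−2.3540}
= 0.9454·0.094992 = 0.089809

Final: 0.089809


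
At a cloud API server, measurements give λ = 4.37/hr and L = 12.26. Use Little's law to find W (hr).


W = L/λ = 12.26/4.37 = 2.8055 hr

Final: 2.8055 hr


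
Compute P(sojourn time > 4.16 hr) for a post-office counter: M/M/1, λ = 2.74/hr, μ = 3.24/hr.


W ~ Exponential(μ−λ) for M/M/1.
μ − λ = 3.24 − 2.74 = 0.5000
P(W > t) = e^{−(μ−λ)t} = e^{−2.0800} = 0.124930

Final: 0.124930


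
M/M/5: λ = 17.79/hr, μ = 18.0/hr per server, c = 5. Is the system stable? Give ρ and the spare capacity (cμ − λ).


Total capacity cμ = 5·18.0 = 90.00/hr
ρ = λ/(cμ) = 17.79/90.00 = 0.1977
Stable ⇔ ρ < 1: YES
Spare capacity = cμ − λ = 90.00 − 17.79 = 72.21/hr

Final: ρ = 0.1977; stable; margin = 72.21/hr


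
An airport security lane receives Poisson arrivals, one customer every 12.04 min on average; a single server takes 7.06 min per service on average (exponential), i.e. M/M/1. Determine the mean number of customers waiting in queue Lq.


λ = 60/12.04 = 4.9834 /hr
μ = 60/7.06 = 8.4986 /hr
ρ = λ/μ = 4.9834/8.4986 = 0.5864
Lq = ρ²/(1−ρ) = 0.3438/0.4136 = 0.8313

Final: 0.8313


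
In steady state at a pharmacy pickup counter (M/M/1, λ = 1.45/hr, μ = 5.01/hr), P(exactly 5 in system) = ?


ρ = 1.45/5.01 = 0.2894
P_n = (1−ρ)·ρ^n = (1 − 0.2894)·0.2894^5 = 0.7106·0.002031 = 0.001443

Final: 0.001443


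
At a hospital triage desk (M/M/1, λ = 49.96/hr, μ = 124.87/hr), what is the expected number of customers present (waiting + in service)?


ρ = λ/μ = 49.96/124.87 = 0.4001
L = ρ/(1−ρ) = 0.4001/(1 − 0.4001) = 0.4001/0.5999 = 0.6669

Final: 0.6669


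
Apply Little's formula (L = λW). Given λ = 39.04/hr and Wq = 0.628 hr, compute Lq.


Lq = λWq = 39.04·0.628 = 24.5171

Final: 24.5171


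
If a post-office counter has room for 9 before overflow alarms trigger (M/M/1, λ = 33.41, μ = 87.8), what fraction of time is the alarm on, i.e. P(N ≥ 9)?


ρ = 33.41/87.8 = 0.3805
P(N ≥ n) = ρ^n = 0.3805^9 = 0.0001673

Final: 0.0001673


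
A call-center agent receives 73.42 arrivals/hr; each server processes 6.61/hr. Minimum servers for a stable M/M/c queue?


Stability requires cμ > λ ⇔ c > λ/μ.
λ/μ = 73.42/6.61 = 11.1074
Minimum integer c = ⌊11.1074⌋ + 1 = 12
Check: 12·6.61 = 79.32 > 73.42, while 11·6.61 = 72.71 ≤ 73.42

Final: 12 servers


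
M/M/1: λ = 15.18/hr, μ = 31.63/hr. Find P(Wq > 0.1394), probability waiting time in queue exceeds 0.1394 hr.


ρ = 15.18/31.63 = 0.4799
P(Wq > t) = ρ·e^{−(μ−λ)t} = 0.4799·e^{−2.2931}
= 0.4799·0.100950 = 0.048448

Final: 0.048448


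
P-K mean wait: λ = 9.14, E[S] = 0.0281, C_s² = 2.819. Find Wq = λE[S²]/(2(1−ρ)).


ρ = λ·E[S] = 9.14·0.0281 = 0.2568
E[S²] = E[S]²(1+C_s²) = 0.0281²·(1+2.819) = 0.003016
Wq = λ·E[S²]/(2(1−ρ)) = 9.14·0.003016/(2·0.7432) = 0.01854 hr

Final: 0.01854 hr


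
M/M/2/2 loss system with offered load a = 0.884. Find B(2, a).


B(c,a) = (a^c/c!) / Σ_{k=0}^{c} a^k/k!
a^2/2! = 0.390728
Σ terms (k=0..2): 1.00000 + 0.88400 + 0.39073 = 2.274728
B = 0.390728/2.274728 = 0.171769

Final: 0.171769


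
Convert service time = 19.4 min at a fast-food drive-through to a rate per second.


μ = 1/(service time) in consistent units.
1 second = 0.0166667 min, so μ = 0.0166667/19.4 = 0.0008591 per second

Final: 0.0008591 /sec


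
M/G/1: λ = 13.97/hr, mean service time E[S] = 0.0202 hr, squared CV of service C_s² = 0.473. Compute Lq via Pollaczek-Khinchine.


ρ = λ·E[S] = 13.97·0.0202 = 0.2822
Lq = ρ²(1+C_s²)/(2(1−ρ)) = 0.07963·(1+0.473)/(2·0.7178)
= 0.07963·1.4730/1.4356 = 0.08171

Final: 0.08171


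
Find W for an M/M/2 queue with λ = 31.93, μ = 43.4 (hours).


a = 0.7357; ρ = 0.3679; P₀ = 0.462141
Lq = P₀·a^c·ρ/(c!(1−ρ)²) = 0.11514
Wq = Lq/λ = 0.11514/31.93 = 0.003606 hr
W = Wq + 1/μ = 0.003606 + 0.02304 = 0.02665 hr

Final: 0.02665 hr


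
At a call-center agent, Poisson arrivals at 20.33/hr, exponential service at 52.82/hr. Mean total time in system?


W = 1/(μ−λ) = 1/(52.82 − 20.33) = 1/32.49 = 0.03078 hr

Final: 0.03078 hr


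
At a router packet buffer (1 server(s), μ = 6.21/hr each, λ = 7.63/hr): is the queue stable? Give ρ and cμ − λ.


Total capacity cμ = 1·6.21 = 6.21/hr
ρ = λ/(cμ) = 7.63/6.21 = 1.2287
Stable ⇔ ρ < 1: NO
Spare capacity = cμ − λ = 6.21 − 7.63 = -1.42/hr

Final: ρ = 1.2287; unstable; margin = -1.42/hr


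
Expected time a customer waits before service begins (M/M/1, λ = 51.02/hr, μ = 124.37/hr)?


ρ = 51.02/124.37 = 0.4102
Wq = ρ/(μ−λ) = 0.4102/(124.37 − 51.02) = 0.4102/73.35 = 0.005593 hr

Final: 0.005593 hr


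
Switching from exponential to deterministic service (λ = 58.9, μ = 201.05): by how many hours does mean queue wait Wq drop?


ρ = 58.9/201.05 = 0.2930
Wq(M/M/1) = ρ/(μ−λ) = 0.2930/142.15 = 0.002061 hr
Wq(M/D/1) = ρ/(2(μ−λ)) = 0.001030 hr
Savings = 0.002061 − 0.001030 = 0.001030 hr

Final: 0.001030 hr


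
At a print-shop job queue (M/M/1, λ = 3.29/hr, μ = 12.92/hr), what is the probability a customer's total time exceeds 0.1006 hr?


W ~ Exponential(μ−λ) for M/M/1.
μ − λ = 12.92 − 3.29 = 9.6300
P(W > t) = e^{−(μ−λ)t} = e^{−0.9688} = 0.379547

Final: 0.379547


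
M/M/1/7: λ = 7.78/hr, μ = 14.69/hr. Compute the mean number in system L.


ρ = 7.78/14.69 = 0.5296
L = ρ[1 − (K+1)ρ^K + Kρ^(K+1)] / [(1−ρ)(1−ρ^(K+1))]
Numerator: 0.5296·(1 − 8·0.011687 + 7·0.006190) = 0.503042
Denominator: (0.4704)·(0.993810) = 0.467477
L = 0.503042/0.467477 = 1.0761

Final: 1.0761


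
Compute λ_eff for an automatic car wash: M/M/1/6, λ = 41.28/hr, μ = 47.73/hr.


ρ = 0.8649; P_K = (1−ρ)ρ^6/(1−ρ^7) = 0.088633
λ_eff = λ(1 − P_K) = 41.28·(1 − 0.088633) = 41.28·0.911367 = 37.6212 /hr

Final: 37.6212 /hr


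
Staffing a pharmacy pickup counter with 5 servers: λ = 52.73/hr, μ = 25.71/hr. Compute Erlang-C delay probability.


a = λ/μ = 2.0510; ρ = a/5 = 0.4102
P₀ = 0.127519 (from M/M/c formula)
C(c,a) = [a^c/(c!(1−ρ))]·P₀ = [36.28929/(120·0.5898)]·0.127519
= 0.51273·0.127519 = 0.065382

Final: 0.065382


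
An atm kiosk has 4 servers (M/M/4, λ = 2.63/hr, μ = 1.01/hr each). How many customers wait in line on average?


a = λ/μ = 2.6040; ρ = a/4 = 0.6510
P₀ = 0.064826
Lq = P₀·a^c·ρ / (c!·(1−ρ)²) = 0.064826·45.97667·0.6510/(24·0.12181)
= 0.66370

Final: 0.66370


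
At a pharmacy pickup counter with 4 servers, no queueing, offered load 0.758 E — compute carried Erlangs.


B(4,0.758) = 0.006453 (Erlang-B)
Carried load = a(1 − B) = 0.758·(1 − 0.006453) = 0.758·0.993547 = 0.7531 E

Final: 0.7531 Erlangs


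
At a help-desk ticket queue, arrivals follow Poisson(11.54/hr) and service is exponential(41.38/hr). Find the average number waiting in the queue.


ρ = 11.54/41.38 = 0.2789
Lq = ρ²/(1−ρ) = 0.07777/0.7211 = 0.1079

Final: 0.1079


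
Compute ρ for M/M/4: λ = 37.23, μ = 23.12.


ρ = λ/(cμ) = 37.23/(4·23.12) = 37.23/92.48 = 0.4026

Final: 0.4026


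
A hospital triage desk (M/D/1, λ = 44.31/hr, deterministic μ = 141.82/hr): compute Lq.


ρ = 44.31/141.82 = 0.3124
M/D/1: Lq = ρ²/(2(1−ρ)) = 0.09762/(2·0.6876) = 0.07099

Final: 0.07099


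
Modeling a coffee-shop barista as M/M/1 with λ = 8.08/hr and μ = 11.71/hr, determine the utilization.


ρ = λ/μ = 8.08/11.71 = 0.6900

Final: 0.6900


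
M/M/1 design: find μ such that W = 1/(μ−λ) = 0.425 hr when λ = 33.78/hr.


W = 1/(μ−λ) ⇒ μ − λ = 1/W = 1/0.425 = 2.3529
μ = λ + 1/W = 33.78 + 2.3529 = 36.1329 per hr

Final: 36.1329 /hr


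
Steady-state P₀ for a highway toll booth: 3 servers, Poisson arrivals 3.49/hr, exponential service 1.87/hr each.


a = λ/μ = 3.49/1.87 = 1.8663; ρ = a/c = 0.6221
Σ_{k=0}^{2} a^k/k! (terms k=0..2) = 1.00000 + 1.86631 + 1.74156 = 4.60787
Tail: a^3/(3!(1−ρ)) = 6.50057/(6·0.3779) = 2.86700
P₀ = 1/(4.60787 + 2.86700) = 1/7.47486 = 0.133782

Final: 0.133782


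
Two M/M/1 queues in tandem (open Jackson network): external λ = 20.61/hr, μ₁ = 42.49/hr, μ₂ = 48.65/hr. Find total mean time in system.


Each node sees arrival rate λ = 20.61/hr (tandem ⇒ throughput preserved).
W₁ = 1/(μ₁−λ) = 1/(42.49−20.61) = 0.04570 hr
W₂ = 1/(μ₂−λ) = 1/(48.65−20.61) = 0.03566 hr
W_total = W₁ + W₂ = 0.04570 + 0.03566 = 0.08137 hr

Final: 0.08137 hr


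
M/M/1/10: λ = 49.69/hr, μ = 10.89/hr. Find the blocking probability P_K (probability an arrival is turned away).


ρ = λ/μ = 49.69/10.89 = 4.5629
P_K = (1−ρ)ρ^K/(1−ρ^(K+1)) = (-3.5629·3912111.010665)/(1 − 17850578.156102)
= -13938467.145437/-17850577.156102 = 0.780841

Final: 0.780841


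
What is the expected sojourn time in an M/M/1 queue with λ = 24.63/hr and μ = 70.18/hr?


W = 1/(μ−λ) = 1/(70.18 − 24.63) = 1/45.55 = 0.02195 hr

Final: 0.02195 hr


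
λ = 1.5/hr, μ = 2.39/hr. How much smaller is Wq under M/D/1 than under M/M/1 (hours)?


ρ = 1.5/2.39 = 0.6276
Wq(M/M/1) = ρ/(μ−λ) = 0.6276/0.8900 = 0.70519 hr
Wq(M/D/1) = ρ/(2(μ−λ)) = 0.35259 hr
Savings = 0.70519 − 0.35259 = 0.35259 hr

Final: 0.35259 hr


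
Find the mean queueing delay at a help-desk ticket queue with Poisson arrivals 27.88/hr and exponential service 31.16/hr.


ρ = 27.88/31.16 = 0.8947
Wq = ρ/(μ−λ) = 0.8947/(31.16 − 27.88) = 0.8947/3.28 = 0.2728 hr

Final: 0.2728 hr


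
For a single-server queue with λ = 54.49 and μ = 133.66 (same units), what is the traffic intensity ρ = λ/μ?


ρ = λ/μ = 54.49/133.66 = 0.4077

Final: 0.4077


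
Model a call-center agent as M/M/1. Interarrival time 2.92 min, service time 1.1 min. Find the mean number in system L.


λ = 60/2.92 = 20.5479 /hr
μ = 60/1.1 = 54.5455 /hr
ρ = λ/μ = 20.5479/54.5455 = 0.3767
L = ρ/(1−ρ) = 0.3767/0.6233 = 0.6044

Final: 0.6044


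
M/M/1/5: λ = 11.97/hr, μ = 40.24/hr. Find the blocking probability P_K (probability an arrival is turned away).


ρ = λ/μ = 11.97/40.24 = 0.2975
P_K = (1−ρ)ρ^K/(1−ρ^(K+1)) = (0.7025·0.002329)/(1 − 0.0006928)
= 0.001636/0.999307 = 0.001637

Final: 0.001637


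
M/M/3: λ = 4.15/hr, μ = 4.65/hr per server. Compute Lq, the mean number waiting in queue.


a = λ/μ = 0.8925; ρ = a/3 = 0.2975
P₀ = 0.406607
Lq = P₀·a^c·ρ / (c!·(1−ρ)²) = 0.406607·0.71086·0.2975/(6·0.49352)
= 0.02904

Final: 0.02904


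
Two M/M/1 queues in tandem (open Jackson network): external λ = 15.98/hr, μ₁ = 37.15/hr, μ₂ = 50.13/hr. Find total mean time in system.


Each node sees arrival rate λ = 15.98/hr (tandem ⇒ throughput preserved).
W₁ = 1/(μ₁−λ) = 1/(37.15−15.98) = 0.04724 hr
W₂ = 1/(μ₂−λ) = 1/(50.13−15.98) = 0.02928 hr
W_total = W₁ + W₂ = 0.04724 + 0.02928 = 0.07652 hr

Final: 0.07652 hr


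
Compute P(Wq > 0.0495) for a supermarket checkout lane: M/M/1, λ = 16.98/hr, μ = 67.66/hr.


ρ = 16.98/67.66 = 0.2510
P(Wq > t) = ρ·e^{−(μ−λ)t} = 0.2510·e^{−2.5087}
= 0.2510·0.081377 = 0.020422

Final: 0.020422


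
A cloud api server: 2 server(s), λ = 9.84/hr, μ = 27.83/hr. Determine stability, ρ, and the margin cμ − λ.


Total capacity cμ = 2·27.83 = 55.66/hr
ρ = λ/(cμ) = 9.84/55.66 = 0.1768
Stable ⇔ ρ < 1: YES
Spare capacity = cμ − λ = 55.66 − 9.84 = 45.82/hr

Final: ρ = 0.1768; stable; margin = 45.82/hr


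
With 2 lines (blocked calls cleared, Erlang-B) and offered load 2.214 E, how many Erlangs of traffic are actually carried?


B(2,2.214) = 0.432646 (Erlang-B)
Carried load = a(1 − B) = 2.214·(1 − 0.432646) = 2.214·0.567354 = 1.2561 E

Final: 1.2561 Erlangs


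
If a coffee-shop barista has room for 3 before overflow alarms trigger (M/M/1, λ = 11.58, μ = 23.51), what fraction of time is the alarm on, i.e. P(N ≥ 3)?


ρ = 11.58/23.51 = 0.4926
P(N ≥ n) = ρ^n = 0.4926^3 = 0.119500

Final: 0.119500


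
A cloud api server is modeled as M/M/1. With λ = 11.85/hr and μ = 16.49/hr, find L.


ρ = λ/μ = 11.85/16.49 = 0.7186
L = ρ/(1−ρ) = 0.7186/(1 − 0.7186) = 0.7186/0.2814 = 2.5539

Final: 2.5539


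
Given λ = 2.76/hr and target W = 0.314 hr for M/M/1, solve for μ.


W = 1/(μ−λ) ⇒ μ − λ = 1/W = 1/0.314 = 3.1847
μ = λ + 1/W = 2.76 + 3.1847 = 5.9447 per hr

Final: 5.9447 /hr


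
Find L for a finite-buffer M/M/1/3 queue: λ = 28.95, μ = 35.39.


ρ = 28.95/35.39 = 0.8180
L = ρ[1 − (K+1)ρ^K + Kρ^(K+1)] / [(1−ρ)(1−ρ^(K+1))]
Numerator: 0.8180·(1 − 4·0.547399 + 3·0.447788) = 0.125785
Denominator: (0.1820)·(0.552212) = 0.100487
L = 0.125785/0.100487 = 1.2518

Final: 1.2518


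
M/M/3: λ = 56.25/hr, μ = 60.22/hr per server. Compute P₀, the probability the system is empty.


a = λ/μ = 56.25/60.22 = 0.9341; ρ = a/c = 0.3114
Σ_{k=0}^{2} a^k/k! (terms k=0..2) = 1.00000 + 0.93408 + 0.43625 = 2.37032
Tail: a^3/(3!(1−ρ)) = 0.81498/(6·0.6886) = 0.19724
P₀ = 1/(2.37032 + 0.19724) = 1/2.56757 = 0.389474

Final: 0.389474


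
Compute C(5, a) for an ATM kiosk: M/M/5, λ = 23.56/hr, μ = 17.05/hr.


a = λ/μ = 1.3818; ρ = a/5 = 0.2764
P₀ = 0.250865 (from M/M/c formula)
C(c,a) = [a^c/(c!(1−ρ))]·P₀ = [5.03796/(120·0.7236)]·0.250865
= 0.05802·0.250865 = 0.014554

Final: 0.014554


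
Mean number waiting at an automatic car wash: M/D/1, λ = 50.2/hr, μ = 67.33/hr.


ρ = 50.2/67.33 = 0.7456
M/D/1: Lq = ρ²/(2(1−ρ)) = 0.5559/(2·0.2544) = 1.09247

Final: 1.09247


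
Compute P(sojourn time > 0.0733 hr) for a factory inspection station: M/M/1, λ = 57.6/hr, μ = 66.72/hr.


W ~ Exponential(μ−λ) for M/M/1.
μ − λ = 66.72 − 57.6 = 9.1200
P(W > t) = e^{−(μ−λ)t} = e^{−0.6685} = 0.512479

Final: 0.512479


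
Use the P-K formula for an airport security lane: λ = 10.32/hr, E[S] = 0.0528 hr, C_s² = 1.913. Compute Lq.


ρ = λ·E[S] = 10.32·0.0528 = 0.5449
Lq = ρ²(1+C_s²)/(2(1−ρ)) = 0.2969·(1+1.913)/(2·0.4551)
= 0.2969·2.9130/0.9102 = 0.95023

Final: 0.95023


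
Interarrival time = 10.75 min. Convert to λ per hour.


λ = 1/(interarrival time) in consistent units.
1 hour = 60 min, so λ = 60/10.75 = 5.5814 per hour

Final: 5.5814 /hr


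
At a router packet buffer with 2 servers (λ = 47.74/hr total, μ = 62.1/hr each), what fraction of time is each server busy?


ρ = λ/(cμ) = 47.74/(2·62.1) = 47.74/124.20 = 0.3844

Final: 0.3844


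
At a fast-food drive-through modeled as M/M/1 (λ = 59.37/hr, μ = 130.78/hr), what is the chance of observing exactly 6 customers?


ρ = 59.37/130.78 = 0.4540
P_n = (1−ρ)·ρ^n = (1 − 0.4540)·0.4540^6 = 0.5460·0.008753 = 0.004779

Final: 0.004779


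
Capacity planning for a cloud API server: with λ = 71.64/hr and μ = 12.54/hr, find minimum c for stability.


Stability requires cμ > λ ⇔ c > λ/μ.
λ/μ = 71.64/12.54 = 5.7129
Minimum integer c = ⌊5.7129⌋ + 1 = 6
Check: 6·12.54 = 75.24 > 71.64, while 5·12.54 = 62.70 ≤ 71.64

Final: 6 servers


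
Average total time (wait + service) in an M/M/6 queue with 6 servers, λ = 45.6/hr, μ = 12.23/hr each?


a = 3.7285; ρ = 0.6214; P₀ = 0.022607
Lq = P₀·a^c·ρ/(c!(1−ρ)²) = 0.36579
Wq = Lq/λ = 0.36579/45.6 = 0.008022 hr
W = Wq + 1/μ = 0.008022 + 0.08177 = 0.08979 hr

Final: 0.08979 hr


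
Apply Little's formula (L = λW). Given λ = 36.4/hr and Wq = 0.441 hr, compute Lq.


Lq = λWq = 36.4·0.441 = 16.0524

Final: 16.0524


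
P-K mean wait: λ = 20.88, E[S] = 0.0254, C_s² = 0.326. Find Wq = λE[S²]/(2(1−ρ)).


ρ = λ·E[S] = 20.88·0.0254 = 0.5304
E[S²] = E[S]²(1+C_s²) = 0.0254²·(1+0.326) = 0.0008555
Wq = λ·E[S²]/(2(1−ρ)) = 20.88·0.0008555/(2·0.4696) = 0.01902 hr

Final: 0.01902 hr


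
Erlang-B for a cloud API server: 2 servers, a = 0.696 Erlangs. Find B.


B(c,a) = (a^c/c!) / Σ_{k=0}^{c} a^k/k!
a^2/2! = 0.242208
Σ terms (k=0..2): 1.00000 + 0.69600 + 0.24221 = 1.938208
B = 0.242208/1.938208 = 0.124965

Final: 0.124965


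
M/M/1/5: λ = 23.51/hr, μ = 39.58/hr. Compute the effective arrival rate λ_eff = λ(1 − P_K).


ρ = 0.5940; P_K = (1−ρ)ρ^5/(1−ρ^6) = 0.031400
λ_eff = λ(1 − P_K) = 23.51·(1 − 0.031400) = 23.51·0.968600 = 22.7718 /hr

Final: 22.7718 /hr


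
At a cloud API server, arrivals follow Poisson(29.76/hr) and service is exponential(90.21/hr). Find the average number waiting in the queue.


ρ = 29.76/90.21 = 0.3299
Lq = ρ²/(1−ρ) = 0.1088/0.6701 = 0.1624

Final: 0.1624


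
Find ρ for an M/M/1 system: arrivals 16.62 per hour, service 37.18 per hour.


ρ = λ/μ = 16.62/37.18 = 0.4470

Final: 0.4470


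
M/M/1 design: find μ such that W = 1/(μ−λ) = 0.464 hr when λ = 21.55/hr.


W = 1/(μ−λ) ⇒ μ − λ = 1/W = 1/0.464 = 2.1552
μ = λ + 1/W = 21.55 + 2.1552 = 23.7052 per hr

Final: 23.7052 /hr


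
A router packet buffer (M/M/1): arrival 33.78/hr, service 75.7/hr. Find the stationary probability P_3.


ρ = 33.78/75.7 = 0.4462
P_n = (1−ρ)·ρ^n = (1 − 0.4462)·0.4462^3 = 0.5538·0.088857 = 0.049206

Final: 0.049206


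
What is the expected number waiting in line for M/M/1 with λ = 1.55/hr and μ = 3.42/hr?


ρ = 1.55/3.42 = 0.4532
Lq = ρ²/(1−ρ) = 0.2054/0.5468 = 0.3757

Final: 0.3757


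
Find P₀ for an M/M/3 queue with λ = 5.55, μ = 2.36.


a = λ/μ = 5.55/2.36 = 2.3517; ρ = a/c = 0.7839
Σ_{k=0}^{2} a^k/k! (terms k=0..2) = 1.00000 + 2.35169 + 2.76523 = 6.11693
Tail: a^3/(3!(1−ρ)) = 13.00598/(6·0.2161) = 10.03075
P₀ = 1/(6.11693 + 10.03075) = 1/16.14768 = 0.061928

Final: 0.061928


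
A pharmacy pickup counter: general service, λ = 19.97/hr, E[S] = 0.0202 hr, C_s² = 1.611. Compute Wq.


ρ = λ·E[S] = 19.97·0.0202 = 0.4034
E[S²] = E[S]²(1+C_s²) = 0.0202²·(1+1.611) = 0.001065
Wq = λ·E[S²]/(2(1−ρ)) = 19.97·0.001065/(2·0.5966) = 0.01783 hr

Final: 0.01783 hr


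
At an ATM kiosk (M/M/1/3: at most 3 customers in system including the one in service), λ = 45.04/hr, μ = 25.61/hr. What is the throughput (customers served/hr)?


ρ = 1.7587; P_K = (1−ρ)ρ^3/(1−ρ^4) = 0.481752
λ_eff = λ(1 − P_K) = 45.04·(1 − 0.481752) = 45.04·0.518248 = 23.3419 /hr

Final: 23.3419 /hr


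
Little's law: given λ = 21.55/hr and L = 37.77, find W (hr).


W = L/λ = 37.77/21.55 = 1.7527 hr

Final: 1.7527 hr


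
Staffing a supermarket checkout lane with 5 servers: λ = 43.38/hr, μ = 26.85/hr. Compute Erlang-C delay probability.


a = λ/μ = 1.6156; ρ = a/5 = 0.3231
P₀ = 0.198290 (from M/M/c formula)
C(c,a) = [a^c/(c!(1−ρ))]·P₀ = [11.00845/(120·0.6769)]·0.198290
= 0.13553·0.198290 = 0.026874

Final: 0.026874


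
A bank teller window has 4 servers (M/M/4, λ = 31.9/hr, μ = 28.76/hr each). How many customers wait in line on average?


a = λ/μ = 1.1092; ρ = a/4 = 0.2773
P₀ = 0.329054
Lq = P₀·a^c·ρ / (c!·(1−ρ)²) = 0.329054·1.51359·0.2773/(24·0.52230)
= 0.01102

Final: 0.01102


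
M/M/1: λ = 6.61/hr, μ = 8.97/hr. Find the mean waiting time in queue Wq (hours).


ρ = 6.61/8.97 = 0.7369
Wq = ρ/(μ−λ) = 0.7369/(8.97 − 6.61) = 0.7369/2.36 = 0.3122 hr

Final: 0.3122 hr


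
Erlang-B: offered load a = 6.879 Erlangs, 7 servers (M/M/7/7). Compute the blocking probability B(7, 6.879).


B(c,a) = (a^c/c!) / Σ_{k=0}^{c} a^k/k!
a^7/7! = 144.626085
Σ terms (k=0..7): 1.00000 + 6.87900 + 23.66032 + 54.25311 + 93.30179 + 128.36461 + 147.17002 + 144.62608 = 599.254947
B = 144.626085/599.254947 = 0.241343

Final: 0.241343


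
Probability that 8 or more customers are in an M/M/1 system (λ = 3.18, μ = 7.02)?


ρ = 3.18/7.02 = 0.4530
P(N ≥ n) = ρ^n = 0.4530^8 = 0.001773

Final: 0.001773


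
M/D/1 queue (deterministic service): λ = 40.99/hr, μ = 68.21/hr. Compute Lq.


ρ = 40.99/68.21 = 0.6009
M/D/1: Lq = ρ²/(2(1−ρ)) = 0.3611/(2·0.3991) = 0.45247

Final: 0.45247


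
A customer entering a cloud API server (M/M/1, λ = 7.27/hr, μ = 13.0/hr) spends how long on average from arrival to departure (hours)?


W = 1/(μ−λ) = 1/(13.0 − 7.27) = 1/5.73 = 0.1745 hr

Final: 0.1745 hr


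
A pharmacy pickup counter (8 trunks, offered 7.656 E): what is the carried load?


B(8,7.656) = 0.216299 (Erlang-B)
Carried load = a(1 − B) = 7.656·(1 − 0.216299) = 7.656·0.783701 = 6.0000 E

Final: 6.0000 Erlangs


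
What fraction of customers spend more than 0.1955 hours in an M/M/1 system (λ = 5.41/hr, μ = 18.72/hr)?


W ~ Exponential(μ−λ) for M/M/1.
μ − λ = 18.72 − 5.41 = 13.3100
P(W > t) = e^{−(μ−λ)t} = e^{−2.6021} = 0.074117

Final: 0.074117


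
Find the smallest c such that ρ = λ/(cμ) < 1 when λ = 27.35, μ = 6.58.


Stability requires cμ > λ ⇔ c > λ/μ.
λ/μ = 27.35/6.58 = 4.1565
Minimum integer c = ⌊4.1565⌋ + 1 = 5
Check: 5·6.58 = 32.90 > 27.35, while 4·6.58 = 26.32 ≤ 27.35

Final: 5 servers


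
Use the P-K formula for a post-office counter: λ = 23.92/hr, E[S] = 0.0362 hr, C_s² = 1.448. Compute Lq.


ρ = λ·E[S] = 23.92·0.0362 = 0.8659
Lq = ρ²(1+C_s²)/(2(1−ρ)) = 0.7498·(1+1.448)/(2·0.1341)
= 0.7498·2.4480/0.2682 = 6.84392

Final: 6.84392


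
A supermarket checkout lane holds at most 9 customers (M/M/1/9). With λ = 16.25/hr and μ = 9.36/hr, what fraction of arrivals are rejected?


ρ = λ/μ = 16.25/9.36 = 1.7361
P_K = (1−ρ)ρ^K/(1−ρ^(K+1)) = (-0.7361·143.283984)/(1 − 248.756917)
= -105.472933/-247.756917 = 0.425711

Final: 0.425711


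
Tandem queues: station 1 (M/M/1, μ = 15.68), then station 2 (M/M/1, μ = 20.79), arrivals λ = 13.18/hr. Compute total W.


Each node sees arrival rate λ = 13.18/hr (tandem ⇒ throughput preserved).
W₁ = 1/(μ₁−λ) = 1/(15.68−13.18) = 0.40000 hr
W₂ = 1/(μ₂−λ) = 1/(20.79−13.18) = 0.13141 hr
W_total = W₁ + W₂ = 0.40000 + 0.13141 = 0.53141 hr

Final: 0.53141 hr


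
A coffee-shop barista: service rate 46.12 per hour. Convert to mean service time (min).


Mean service time = 1/μ = 1/46.12 hour = 0.02168 hour
In minutes: 0.02168 × 60 = 1.3010 min

Final: 1.3010 min


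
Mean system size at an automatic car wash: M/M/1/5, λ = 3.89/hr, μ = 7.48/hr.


ρ = 3.89/7.48 = 0.5201
L = ρ[1 − (K+1)ρ^K + Kρ^(K+1)] / [(1−ρ)(1−ρ^(K+1))]
Numerator: 0.5201·(1 − 6·0.038040 + 5·0.019783) = 0.452797
Denominator: (0.4799)·(0.980217) = 0.470452
L = 0.452797/0.470452 = 0.9625

Final: 0.9625


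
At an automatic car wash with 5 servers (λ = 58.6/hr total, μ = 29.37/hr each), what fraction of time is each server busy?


ρ = λ/(cμ) = 58.6/(5·29.37) = 58.6/146.85 = 0.3990

Final: 0.3990


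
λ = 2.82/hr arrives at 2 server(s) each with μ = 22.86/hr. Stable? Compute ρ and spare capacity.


Total capacity cμ = 2·22.86 = 45.72/hr
ρ = λ/(cμ) = 2.82/45.72 = 0.06168
Stable ⇔ ρ < 1: YES
Spare capacity = cμ − λ = 45.72 − 2.82 = 42.90/hr

Final: ρ = 0.06168; stable; margin = 42.90/hr


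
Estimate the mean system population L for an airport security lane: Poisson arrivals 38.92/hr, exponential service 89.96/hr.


ρ = λ/μ = 38.92/89.96 = 0.4326
L = ρ/(1−ρ) = 0.4326/(1 − 0.4326) = 0.4326/0.5674 = 0.7625

Final: 0.7625


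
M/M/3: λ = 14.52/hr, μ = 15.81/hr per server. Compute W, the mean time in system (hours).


a = 0.9184; ρ = 0.3061; P₀ = 0.395850
Lq = P₀·a^c·ρ/(c!(1−ρ)²) = 0.03250
Wq = Lq/λ = 0.03250/14.52 = 0.002238 hr
W = Wq + 1/μ = 0.002238 + 0.06325 = 0.06549 hr

Final: 0.06549 hr


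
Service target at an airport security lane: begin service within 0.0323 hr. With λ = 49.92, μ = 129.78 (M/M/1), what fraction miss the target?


ρ = 49.92/129.78 = 0.3847
P(Wq > t) = ρ·e^{−(μ−λ)t} = 0.3847·e^{−2.5795}
= 0.3847·0.075814 = 0.029162

Final: 0.029162


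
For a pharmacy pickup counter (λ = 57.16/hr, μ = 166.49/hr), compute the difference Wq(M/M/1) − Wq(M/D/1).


ρ = 57.16/166.49 = 0.3433
Wq(M/M/1) = ρ/(μ−λ) = 0.3433/109.33 = 0.003140 hr
Wq(M/D/1) = ρ/(2(μ−λ)) = 0.001570 hr
Savings = 0.003140 − 0.001570 = 0.001570 hr

Final: 0.001570 hr


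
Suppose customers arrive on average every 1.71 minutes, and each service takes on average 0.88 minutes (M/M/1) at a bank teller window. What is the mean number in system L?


λ = 60/1.71 = 35.0877 /hr
μ = 60/0.88 = 68.1818 /hr
ρ = λ/μ = 35.0877/68.1818 = 0.5146
L = ρ/(1−ρ) = 0.5146/0.4854 = 1.0602

Final: 1.0602


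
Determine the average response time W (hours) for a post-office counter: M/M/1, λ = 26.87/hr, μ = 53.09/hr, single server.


W = 1/(μ−λ) = 1/(53.09 − 26.87) = 1/26.22 = 0.03814 hr

Final: 0.03814 hr
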